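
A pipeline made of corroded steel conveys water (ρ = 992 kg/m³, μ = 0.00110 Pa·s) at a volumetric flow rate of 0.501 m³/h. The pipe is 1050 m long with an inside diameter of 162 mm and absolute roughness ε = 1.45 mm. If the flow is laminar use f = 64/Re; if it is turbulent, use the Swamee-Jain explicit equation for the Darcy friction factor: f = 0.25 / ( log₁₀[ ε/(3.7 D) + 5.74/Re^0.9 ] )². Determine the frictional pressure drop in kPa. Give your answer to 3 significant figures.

ΔP ≈ 0.00951 kPa

Q = 0.501 m³/h = 0.501/3600 = 0.0001392 m³/s.
Cross-sectional area A = πD²/4 = π(0.162)²/4 = 0.02061 m²; mean velocity V = Q/A = 0.0001392/0.02061 = 0.006752 m/s.
Reynolds number Re = ρVD/μ = 992 · 0.006752 · 0.162 / 0.0011 = 986.4.
Re < 2300 → laminar flow, so f = 64/Re = 64/986.4 = 0.06488 (the turbulent correlation is not needed).
Darcy-Weisbach: ΔP = f(L/D)(ρV²/2) = 0.06488·(1050/0.162)·(992·0.006752²/2) = 0.06488·6481·0.02261 = 9.509 Pa.
ΔP = 9.509 Pa = 0.00951 kPa.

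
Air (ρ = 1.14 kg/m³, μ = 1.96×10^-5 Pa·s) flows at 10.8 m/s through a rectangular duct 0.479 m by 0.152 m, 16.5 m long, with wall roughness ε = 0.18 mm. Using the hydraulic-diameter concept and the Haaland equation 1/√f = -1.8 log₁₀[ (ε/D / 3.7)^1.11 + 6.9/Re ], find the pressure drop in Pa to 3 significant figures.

ΔP ≈ 97.3 Pa

Hydraulic diameter D_h = 4A/P = 4·(0.479·0.152)/(2·(0.479+0.152)) = 0.2912/1.262 = 0.2308 m.
Re = ρVD_h/μ = 1.14·10.8·0.2308/1.96e-05 = 1.45e+05.
ε/D_h = 0.00018/0.2308 = 0.00078; Haaland gives 1/√f = -1.8 log₁₀[8.31e-05+4.76e-05] = 6.991, so f = 0.02046.
ΔP = f(L/D_h)(ρV²/2) = 0.02046·16.5/0.2308·66.48 = 97.27 Pa.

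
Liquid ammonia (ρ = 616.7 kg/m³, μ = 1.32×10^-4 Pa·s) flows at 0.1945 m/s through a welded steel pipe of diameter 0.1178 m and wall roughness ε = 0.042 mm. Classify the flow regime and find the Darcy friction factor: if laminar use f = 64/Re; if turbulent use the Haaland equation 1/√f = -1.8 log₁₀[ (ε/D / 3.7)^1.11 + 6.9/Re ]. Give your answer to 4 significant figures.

Re = ρVD/μ = 616.7·0.1945·0.1178/0.000132 = 1.07e+05.
Re > 4000 → turbulent. ε/D = 4.2e-05/0.1178 = 0.000357; Haaland: 1/√f = -1.8 log₁₀[3.48e-05 + 6.45e-05] = 7.205, so f = 0.01926.

f ≈ 0.01926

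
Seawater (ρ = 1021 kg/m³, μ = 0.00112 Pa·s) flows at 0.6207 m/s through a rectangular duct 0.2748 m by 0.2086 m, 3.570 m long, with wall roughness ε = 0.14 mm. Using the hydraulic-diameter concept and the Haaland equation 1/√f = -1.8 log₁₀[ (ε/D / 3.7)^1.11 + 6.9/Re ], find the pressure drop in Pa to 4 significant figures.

ΔP ≈ 58.59 Pa

Hydraulic diameter D_h = 4A/P = 4·(0.2748·0.2086)/(2·(0.2748+0.2086)) = 0.2293/0.9668 = 0.2372 m.
Re = ρVD_h/μ = 1021·0.6207·0.2372/0.00112 = 1.342e+05.
ε/D_h = 0.00014/0.2372 = 0.00059; Haaland gives 1/√f = -1.8 log₁₀[6.1e-05+5.14e-05] = 7.109, so f = 0.01979.
ΔP = f(L/D_h)(ρV²/2) = 0.01979·3.57/0.2372·196.7 = 58.59 Pa.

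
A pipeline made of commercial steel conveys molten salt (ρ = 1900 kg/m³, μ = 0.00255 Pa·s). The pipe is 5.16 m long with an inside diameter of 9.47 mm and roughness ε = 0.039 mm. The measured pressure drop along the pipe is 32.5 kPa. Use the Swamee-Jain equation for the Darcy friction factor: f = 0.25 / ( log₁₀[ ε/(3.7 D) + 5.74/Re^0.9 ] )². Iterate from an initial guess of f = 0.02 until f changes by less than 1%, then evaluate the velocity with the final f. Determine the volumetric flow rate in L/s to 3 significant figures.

Q ≈ 0.0908 L/s

Rearranging Darcy-Weisbach: V = √(2·ΔP·D/(f·L·ρ)). With ε/D = 3.9e-05/0.00947 = 0.00412, iterate starting from f = 0.02:
  f = 0.02 → V = √(2·3.25e+04·0.00947/(0.02·5.16·1900)) = 1.772 m/s; Re = ρVD/μ = 1.25e+04; f → 0.03588
  f = 0.03588 → V = 1.323 m/s; Re = 9334; f → 0.03764
  f = 0.03764 → V = 1.292 m/s; Re = 9113; f → 0.0378
Converged (Δf/f < 1%). With the final f = 0.0378: V = √(2·3.25e+04·0.00947/(0.0378·5.16·1900)) = 1.289 m/s.
Q = V·A = 1.289·(π/4·0.00947²) = 9.078e-05 m³/s = 0.0908 L/s.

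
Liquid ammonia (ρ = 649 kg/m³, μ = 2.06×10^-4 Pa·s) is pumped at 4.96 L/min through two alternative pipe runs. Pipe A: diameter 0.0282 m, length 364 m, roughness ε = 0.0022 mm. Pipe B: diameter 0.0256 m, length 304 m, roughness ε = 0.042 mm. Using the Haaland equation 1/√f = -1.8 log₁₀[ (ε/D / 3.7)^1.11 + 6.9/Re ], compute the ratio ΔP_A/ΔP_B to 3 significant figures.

Pipe A: V = Q/A = 8.267e-05/0.0006246 = 0.1324 m/s; Re = 1.176e+04; ε/D = 7.8e-05; Haaland → f = 0.02964; ΔP_A = f(L/D)(ρV²/2) = 2175 Pa.
Pipe B: V = Q/A = 8.267e-05/0.0005147 = 0.1606 m/s; Re = 1.295e+04; ε/D = 0.00164; Haaland → f = 0.03128; ΔP_B = f(L/D)(ρV²/2) = 3109 Pa.
ΔP_A/ΔP_B = 2175/3109 = 0.700.

ΔP_A/ΔP_B ≈ 0.700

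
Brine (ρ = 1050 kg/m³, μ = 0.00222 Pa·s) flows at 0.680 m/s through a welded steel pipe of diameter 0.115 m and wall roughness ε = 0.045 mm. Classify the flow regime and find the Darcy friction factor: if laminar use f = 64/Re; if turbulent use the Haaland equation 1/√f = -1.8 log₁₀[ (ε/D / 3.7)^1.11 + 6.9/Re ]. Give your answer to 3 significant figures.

Re = ρVD/μ = 1050·0.68·0.115/0.00222 = 3.699e+04.
Re > 4000 → turbulent. ε/D = 4.5e-05/0.115 = 0.000391; Haaland: 1/√f = -1.8 log₁₀[3.86e-05 + 0.000187] = 6.565, so f = 0.0232.

f ≈ 0.0232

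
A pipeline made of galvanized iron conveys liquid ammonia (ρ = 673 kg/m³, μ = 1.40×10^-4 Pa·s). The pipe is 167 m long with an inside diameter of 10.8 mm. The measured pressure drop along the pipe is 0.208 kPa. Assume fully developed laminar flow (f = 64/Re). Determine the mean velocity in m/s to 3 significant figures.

V ≈ 0.0324 m/s

For laminar flow, f = 64/Re with Re = ρVD/μ, so Darcy-Weisbach reduces to ΔP = 32μLV/D². Solving for V: V = ΔP·D²/(32μL) = 208·(0.0108)²/(32·0.00014·167) = 0.03243 m/s.
Check: Re = ρVD/μ = 673·0.03243·0.0108/0.00014 = 1684 < 2300, so the laminar assumption holds.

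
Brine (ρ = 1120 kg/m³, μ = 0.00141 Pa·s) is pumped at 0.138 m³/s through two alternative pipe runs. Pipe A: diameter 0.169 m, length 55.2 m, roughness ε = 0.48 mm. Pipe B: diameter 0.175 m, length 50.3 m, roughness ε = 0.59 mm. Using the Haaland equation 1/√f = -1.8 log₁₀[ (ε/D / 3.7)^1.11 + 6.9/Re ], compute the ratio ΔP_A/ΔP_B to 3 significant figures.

ΔP_A/ΔP_B ≈ 1.25

Pipe A: V = Q/A = 0.138/0.02243 = 6.152 m/s; Re = 8.259e+05; ε/D = 0.00284; Haaland → f = 0.02597; ΔP_A = f(L/D)(ρV²/2) = 1.798e+05 Pa.
Pipe B: V = Q/A = 0.138/0.02405 = 5.737 m/s; Re = 7.975e+05; ε/D = 0.00337; Haaland → f = 0.02724; ΔP_B = f(L/D)(ρV²/2) = 1.443e+05 Pa.
ΔP_A/ΔP_B = 1.798e+05/1.443e+05 = 1.25.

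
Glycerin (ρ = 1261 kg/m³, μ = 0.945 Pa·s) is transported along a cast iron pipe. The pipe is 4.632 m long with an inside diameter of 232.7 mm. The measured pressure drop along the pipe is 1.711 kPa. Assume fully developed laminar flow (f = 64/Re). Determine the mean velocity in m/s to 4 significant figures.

For laminar flow, f = 64/Re with Re = ρVD/μ, so Darcy-Weisbach reduces to ΔP = 32μLV/D². Solving for V: V = ΔP·D²/(32μL) = 1711·(0.2327)²/(32·0.945·4.632) = 0.6614 m/s.
Check: Re = ρVD/μ = 1261·0.6614·0.2327/0.945 = 205.4 < 2300, so the laminar assumption holds.

V ≈ 0.6614 m/s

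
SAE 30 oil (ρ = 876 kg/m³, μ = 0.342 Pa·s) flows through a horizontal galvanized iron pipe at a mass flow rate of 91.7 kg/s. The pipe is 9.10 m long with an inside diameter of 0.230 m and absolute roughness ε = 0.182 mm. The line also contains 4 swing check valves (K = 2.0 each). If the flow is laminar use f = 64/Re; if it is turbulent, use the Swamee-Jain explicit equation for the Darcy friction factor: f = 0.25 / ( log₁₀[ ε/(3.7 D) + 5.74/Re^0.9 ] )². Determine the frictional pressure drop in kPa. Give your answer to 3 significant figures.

A = πD²/4 = π(0.23)²/4 = 0.04155 m²; mean velocity V = ṁ/(ρA) = 91.7/(876 · 0.04155) = 2.52 m/s.
Reynolds number Re = ρVD/μ = 876 · 2.52 · 0.23 / 0.342 = 1484.
Re < 2300 → laminar flow, so f = 64/Re = 64/1484 = 0.04312 (the turbulent correlation is not needed).
Total minor-loss coefficient ΣK = 4·2 = 8.
ΔP = [f·L/D + ΣK]·(ρV²/2) = [0.04312·9.1/0.23 + 8]·(876·2.52²/2) = [1.706 + 8]·2780 = 2.699e+04 Pa.
ΔP = 2.699e+04 Pa = 27.0 kPa.

ΔP ≈ 27.0 kPa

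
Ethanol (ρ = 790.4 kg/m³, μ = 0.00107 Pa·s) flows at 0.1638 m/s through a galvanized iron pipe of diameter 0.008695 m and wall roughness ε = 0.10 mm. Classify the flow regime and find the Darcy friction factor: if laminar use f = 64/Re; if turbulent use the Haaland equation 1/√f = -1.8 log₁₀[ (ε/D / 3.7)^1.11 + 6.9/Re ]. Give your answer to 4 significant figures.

f ≈ 0.06083

Re = ρVD/μ = 790.4·0.1638·0.008695/0.00107 = 1052.
Re < 2300 → laminar, so f = 64/Re = 0.06083 (roughness is irrelevant in laminar flow).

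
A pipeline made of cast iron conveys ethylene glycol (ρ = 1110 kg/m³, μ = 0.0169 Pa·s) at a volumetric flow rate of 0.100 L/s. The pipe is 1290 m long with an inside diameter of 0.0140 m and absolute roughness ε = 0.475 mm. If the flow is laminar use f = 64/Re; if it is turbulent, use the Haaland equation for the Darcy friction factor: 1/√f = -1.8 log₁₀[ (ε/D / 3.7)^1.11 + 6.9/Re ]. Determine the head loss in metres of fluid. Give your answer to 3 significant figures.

h_f ≈ 212 m

Q = 0.100 L/s = 0.100/1000 = 0.0001 m³/s.
Cross-sectional area A = πD²/4 = π(0.014)²/4 = 0.0001539 m²; mean velocity V = Q/A = 0.0001/0.0001539 = 0.6496 m/s.
Reynolds number Re = ρVD/μ = 1110 · 0.6496 · 0.014 / 0.0169 = 597.3.
Re < 2300 → laminar flow, so f = 64/Re = 64/597.3 = 0.1071 (the turbulent correlation is not needed).
Darcy-Weisbach: ΔP = f(L/D)(ρV²/2) = 0.1071·(1290/0.014)·(1110·0.6496²/2) = 0.1071·9.214e+04·234.2 = 2.312e+06 Pa.
Head loss h_f = ΔP/(ρg) = 2.312e+06/(1110·9.81) = 212 m.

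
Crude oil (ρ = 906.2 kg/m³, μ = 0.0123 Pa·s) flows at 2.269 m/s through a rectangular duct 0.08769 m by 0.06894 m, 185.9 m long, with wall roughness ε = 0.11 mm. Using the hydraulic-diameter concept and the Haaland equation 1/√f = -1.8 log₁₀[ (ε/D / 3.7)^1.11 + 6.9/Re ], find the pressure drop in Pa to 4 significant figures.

ΔP ≈ 174000 Pa

Hydraulic diameter D_h = 4A/P = 4·(0.08769·0.06894)/(2·(0.08769+0.06894)) = 0.02418/0.3133 = 0.07719 m.
Re = ρVD_h/μ = 906.2·2.269·0.07719/0.0123 = 1.29e+04.
ε/D_h = 0.00011/0.07719 = 0.00143; Haaland gives 1/√f = -1.8 log₁₀[0.000162+0.000535] = 5.682, so f = 0.03097.
ΔP = f(L/D_h)(ρV²/2) = 0.03097·185.9/0.07719·2333 = 1.74e+05 Pa.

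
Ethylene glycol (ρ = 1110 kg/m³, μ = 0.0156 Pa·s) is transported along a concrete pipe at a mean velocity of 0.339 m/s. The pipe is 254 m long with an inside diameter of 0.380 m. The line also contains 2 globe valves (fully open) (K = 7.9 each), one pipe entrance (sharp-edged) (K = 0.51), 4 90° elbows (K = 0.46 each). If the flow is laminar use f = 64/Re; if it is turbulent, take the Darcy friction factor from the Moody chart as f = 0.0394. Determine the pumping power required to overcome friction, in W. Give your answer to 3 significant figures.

Reynolds number Re = ρVD/μ = 1110 · 0.339 · 0.38 / 0.0156 = 9166.
Re > 4000 → turbulent; use the Moody-chart value f = 0.0394.
Total minor-loss coefficient ΣK = 2·7.9 + 1·0.51 + 4·0.46 = 18.2.
ΔP = [f·L/D + ΣK]·(ρV²/2) = [0.0394·254/0.38 + 18.2]·(1110·0.339²/2) = [26.34 + 18.2]·63.78 = 2837 Pa.
Q = V·A = 0.339·0.1134 = 0.03845 m³/s.
Pumping power P = QΔP = 0.03845·2837 = 109.1 W = 109 W.

P ≈ 109 W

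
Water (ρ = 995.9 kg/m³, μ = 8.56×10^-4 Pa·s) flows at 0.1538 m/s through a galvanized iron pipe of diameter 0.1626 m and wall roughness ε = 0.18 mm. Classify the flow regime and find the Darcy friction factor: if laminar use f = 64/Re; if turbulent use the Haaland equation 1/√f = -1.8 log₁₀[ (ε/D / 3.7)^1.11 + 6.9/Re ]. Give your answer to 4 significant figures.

Re = ρVD/μ = 995.9·0.1538·0.1626/0.000856 = 2.91e+04.
Re > 4000 → turbulent. ε/D = 0.00018/0.1626 = 0.00111; Haaland: 1/√f = -1.8 log₁₀[0.000123 + 0.000237] = 6.199, so f = 0.02602.

f ≈ 0.02602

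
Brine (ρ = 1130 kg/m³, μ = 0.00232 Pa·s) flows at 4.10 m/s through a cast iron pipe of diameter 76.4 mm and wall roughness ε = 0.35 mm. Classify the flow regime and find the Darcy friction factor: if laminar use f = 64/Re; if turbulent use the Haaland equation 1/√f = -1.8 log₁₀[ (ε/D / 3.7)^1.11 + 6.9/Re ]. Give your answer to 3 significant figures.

f ≈ 0.0302

Re = ρVD/μ = 1130·4.1·0.0764/0.00232 = 1.526e+05.
Re > 4000 → turbulent. ε/D = 0.00035/0.0764 = 0.00458; Haaland: 1/√f = -1.8 log₁₀[0.000593 + 4.52e-05] = 5.751, so f = 0.03023.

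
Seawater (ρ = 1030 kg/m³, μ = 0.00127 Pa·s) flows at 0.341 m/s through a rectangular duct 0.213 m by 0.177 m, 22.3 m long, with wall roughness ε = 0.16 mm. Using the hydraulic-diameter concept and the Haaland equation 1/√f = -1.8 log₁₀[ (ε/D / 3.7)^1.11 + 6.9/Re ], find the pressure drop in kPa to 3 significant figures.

Hydraulic diameter D_h = 4A/P = 4·(0.213·0.177)/(2·(0.213+0.177)) = 0.1508/0.78 = 0.1933 m.
Re = ρVD_h/μ = 1030·0.341·0.1933/0.00127 = 5.347e+04.
ε/D_h = 0.00016/0.1933 = 0.000828; Haaland gives 1/√f = -1.8 log₁₀[8.87e-05+0.000129] = 6.592, so f = 0.02302.
ΔP = f(L/D_h)(ρV²/2) = 0.02302·22.3/0.1933·59.88 = 159 Pa.
ΔP = 0.159 kPa.

ΔP ≈ 0.159 kPa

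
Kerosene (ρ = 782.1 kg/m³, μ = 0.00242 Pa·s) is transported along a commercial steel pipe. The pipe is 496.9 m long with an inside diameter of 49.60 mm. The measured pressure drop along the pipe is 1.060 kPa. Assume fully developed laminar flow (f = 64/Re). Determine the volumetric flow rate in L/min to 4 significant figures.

Q ≈ 7.857 L/min

For laminar flow, f = 64/Re with Re = ρVD/μ, so Darcy-Weisbach reduces to ΔP = 32μLV/D². Solving for V: V = ΔP·D²/(32μL) = 1060·(0.0496)²/(32·0.00242·496.9) = 0.06777 m/s.
Check: Re = ρVD/μ = 782.1·0.06777·0.0496/0.00242 = 1086 < 2300, so the laminar assumption holds.
Q = V·A = 0.06777·(π/4·0.0496²) = 0.0001309 m³/s = 7.857 L/min.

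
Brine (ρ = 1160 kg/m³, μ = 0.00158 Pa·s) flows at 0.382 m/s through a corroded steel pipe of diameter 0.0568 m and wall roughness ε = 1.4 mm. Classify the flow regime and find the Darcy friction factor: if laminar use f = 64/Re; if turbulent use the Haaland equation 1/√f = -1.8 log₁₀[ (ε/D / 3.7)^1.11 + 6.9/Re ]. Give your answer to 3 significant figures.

f ≈ 0.0550

Re = ρVD/μ = 1160·0.382·0.0568/0.00158 = 1.593e+04.
Re > 4000 → turbulent. ε/D = 0.0014/0.0568 = 0.0246; Haaland: 1/√f = -1.8 log₁₀[0.00384 + 0.000433] = 4.265, so f = 0.05498.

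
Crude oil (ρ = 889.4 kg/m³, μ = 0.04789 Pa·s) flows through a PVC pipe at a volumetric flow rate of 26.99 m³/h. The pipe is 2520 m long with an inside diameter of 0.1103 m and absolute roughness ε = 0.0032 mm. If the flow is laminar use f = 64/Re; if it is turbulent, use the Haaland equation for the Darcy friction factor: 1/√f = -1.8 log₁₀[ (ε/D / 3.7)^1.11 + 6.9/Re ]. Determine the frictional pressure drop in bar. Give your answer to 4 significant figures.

ΔP ≈ 2.491 bar

Q = 26.99 m³/h = 26.99/3600 = 0.007497 m³/s.
Cross-sectional area A = πD²/4 = π(0.1103)²/4 = 0.009555 m²; mean velocity V = Q/A = 0.007497/0.009555 = 0.7846 m/s.
Reynolds number Re = ρVD/μ = 889.4 · 0.7846 · 0.1103 / 0.0479 = 1607.
Re < 2300 → laminar flow, so f = 64/Re = 64/1607 = 0.03982 (the turbulent correlation is not needed).
Darcy-Weisbach: ΔP = f(L/D)(ρV²/2) = 0.03982·(2520/0.1103)·(889.4·0.7846²/2) = 0.03982·2.285e+04·273.8 = 2.491e+05 Pa.
ΔP = 2.491e+05 Pa = 2.491 bar.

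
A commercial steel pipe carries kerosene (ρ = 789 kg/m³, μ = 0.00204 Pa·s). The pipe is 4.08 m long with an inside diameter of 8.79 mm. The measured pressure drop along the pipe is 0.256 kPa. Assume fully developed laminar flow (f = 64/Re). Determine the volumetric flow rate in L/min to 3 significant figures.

For laminar flow, f = 64/Re with Re = ρVD/μ, so Darcy-Weisbach reduces to ΔP = 32μLV/D². Solving for V: V = ΔP·D²/(32μL) = 256·(0.00879)²/(32·0.00204·4.08) = 0.07426 m/s.
Check: Re = ρVD/μ = 789·0.07426·0.00879/0.00204 = 252.5 < 2300, so the laminar assumption holds.
Q = V·A = 0.07426·(π/4·0.00879²) = 4.507e-06 m³/s = 0.270 L/min.

Q ≈ 0.270 L/min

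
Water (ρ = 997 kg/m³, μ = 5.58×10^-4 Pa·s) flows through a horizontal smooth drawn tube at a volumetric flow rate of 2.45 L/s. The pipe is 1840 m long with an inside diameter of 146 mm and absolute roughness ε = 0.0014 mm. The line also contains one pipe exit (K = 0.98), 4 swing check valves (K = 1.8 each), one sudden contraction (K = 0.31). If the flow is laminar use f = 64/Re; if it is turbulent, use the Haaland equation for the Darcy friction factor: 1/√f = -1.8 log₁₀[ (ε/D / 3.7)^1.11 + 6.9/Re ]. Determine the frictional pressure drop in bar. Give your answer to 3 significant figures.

Q = 2.45 L/s = 2.45/1000 = 0.00245 m³/s.
Cross-sectional area A = πD²/4 = π(0.146)²/4 = 0.01674 m²; mean velocity V = Q/A = 0.00245/0.01674 = 0.1463 m/s.
Reynolds number Re = ρVD/μ = 997 · 0.1463 · 0.146 / 0.000558 = 3.818e+04.
Re > 4000 → turbulent. Relative roughness ε/D = 1.4e-06/0.146 = 9.59e-06. Haaland: 1/√f = -1.8 log₁₀[(9.59e-06/3.7)^1.11 + 6.9/3.818e+04] = -1.8 log₁₀[6.3e-07 + 0.000181] = 6.735, so f = 0.02205.
Total minor-loss coefficient ΣK = 1·0.98 + 4·1.8 + 1·0.31 = 8.49.
ΔP = [f·L/D + ΣK]·(ρV²/2) = [0.02205·1840/0.146 + 8.49]·(997·0.1463²/2) = [277.9 + 8.49]·10.68 = 3057 Pa.
ΔP = 3057 Pa = 0.0306 bar.

ΔP ≈ 0.0306 bar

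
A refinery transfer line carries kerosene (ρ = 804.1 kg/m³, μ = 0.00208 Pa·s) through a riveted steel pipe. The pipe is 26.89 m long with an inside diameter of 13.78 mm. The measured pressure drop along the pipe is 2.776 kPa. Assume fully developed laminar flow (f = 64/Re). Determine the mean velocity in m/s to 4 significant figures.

V ≈ 0.2945 m/s

For laminar flow, f = 64/Re with Re = ρVD/μ, so Darcy-Weisbach reduces to ΔP = 32μLV/D². Solving for V: V = ΔP·D²/(32μL) = 2776·(0.01378)²/(32·0.00208·26.89) = 0.2945 m/s.
Check: Re = ρVD/μ = 804.1·0.2945·0.01378/0.00208 = 1569 < 2300, so the laminar assumption holds.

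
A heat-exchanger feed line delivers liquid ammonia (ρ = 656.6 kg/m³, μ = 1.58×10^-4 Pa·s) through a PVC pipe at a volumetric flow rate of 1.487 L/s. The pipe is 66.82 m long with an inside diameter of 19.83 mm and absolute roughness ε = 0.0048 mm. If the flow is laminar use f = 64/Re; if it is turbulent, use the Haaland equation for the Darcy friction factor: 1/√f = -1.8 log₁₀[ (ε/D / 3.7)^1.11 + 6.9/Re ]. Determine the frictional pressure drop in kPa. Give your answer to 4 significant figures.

Q = 1.487 L/s = 1.487/1000 = 0.001487 m³/s.
Cross-sectional area A = πD²/4 = π(0.01983)²/4 = 0.0003088 m²; mean velocity V = Q/A = 0.001487/0.0003088 = 4.815 m/s.
Reynolds number Re = ρVD/μ = 656.6 · 4.815 · 0.01983 / 0.000158 = 3.968e+05.
Re > 4000 → turbulent. Relative roughness ε/D = 4.8e-06/0.01983 = 0.000242. Haaland: 1/√f = -1.8 log₁₀[(0.000242/3.7)^1.11 + 6.9/3.968e+05] = -1.8 log₁₀[2.27e-05 + 1.74e-05] = 7.915, so f = 0.01596.
Darcy-Weisbach: ΔP = f(L/D)(ρV²/2) = 0.01596·(66.82/0.01983)·(656.6·4.815²/2) = 0.01596·3370·7611 = 4.093e+05 Pa.
ΔP = 4.093e+05 Pa = 409.3 kPa.

ΔP ≈ 409.3 kPa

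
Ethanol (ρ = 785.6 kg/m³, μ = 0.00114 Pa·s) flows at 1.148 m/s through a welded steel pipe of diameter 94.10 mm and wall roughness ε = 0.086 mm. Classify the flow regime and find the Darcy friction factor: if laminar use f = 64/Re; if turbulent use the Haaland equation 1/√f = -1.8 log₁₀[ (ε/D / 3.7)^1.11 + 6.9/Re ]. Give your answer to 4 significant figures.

f ≈ 0.02234

Re = ρVD/μ = 785.6·1.148·0.0941/0.00114 = 7.444e+04.
Re > 4000 → turbulent. ε/D = 8.6e-05/0.0941 = 0.000914; Haaland: 1/√f = -1.8 log₁₀[9.91e-05 + 9.27e-05] = 6.691, so f = 0.02234.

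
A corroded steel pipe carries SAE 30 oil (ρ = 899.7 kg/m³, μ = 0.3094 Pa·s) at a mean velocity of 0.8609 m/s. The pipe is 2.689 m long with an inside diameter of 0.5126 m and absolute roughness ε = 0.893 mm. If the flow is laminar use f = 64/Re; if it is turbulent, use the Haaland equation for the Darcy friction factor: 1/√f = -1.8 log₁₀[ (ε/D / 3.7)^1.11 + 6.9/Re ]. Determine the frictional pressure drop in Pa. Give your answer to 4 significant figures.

ΔP ≈ 87.23 Pa

Reynolds number Re = ρVD/μ = 899.7 · 0.8609 · 0.5126 / 0.309 = 1283.
Re < 2300 → laminar flow, so f = 64/Re = 64/1283 = 0.04987 (the turbulent correlation is not needed).
Darcy-Weisbach: ΔP = f(L/D)(ρV²/2) = 0.04987·(2.689/0.5126)·(899.7·0.8609²/2) = 0.04987·5.246·333.4 = 87.23 Pa.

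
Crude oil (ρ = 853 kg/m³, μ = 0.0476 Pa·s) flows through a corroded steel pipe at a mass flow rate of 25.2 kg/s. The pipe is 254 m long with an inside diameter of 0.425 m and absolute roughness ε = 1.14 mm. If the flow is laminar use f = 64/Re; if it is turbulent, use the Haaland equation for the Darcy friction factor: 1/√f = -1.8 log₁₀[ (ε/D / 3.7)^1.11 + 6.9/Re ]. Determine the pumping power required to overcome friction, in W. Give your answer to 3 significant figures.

P ≈ 13.2 W

A = πD²/4 = π(0.425)²/4 = 0.1419 m²; mean velocity V = ṁ/(ρA) = 25.2/(853 · 0.1419) = 0.2082 m/s.
Reynolds number Re = ρVD/μ = 853 · 0.2082 · 0.425 / 0.0476 = 1586.
Re < 2300 → laminar flow, so f = 64/Re = 64/1586 = 0.04035 (the turbulent correlation is not needed).
Darcy-Weisbach: ΔP = f(L/D)(ρV²/2) = 0.04035·(254/0.425)·(853·0.2082²/2) = 0.04035·597.6·18.5 = 446.1 Pa.
Q = ṁ/ρ = 25.2/853 = 0.02954 m³/s.
Pumping power P = QΔP = 0.02954·446.1 = 13.18 W = 13.2 W.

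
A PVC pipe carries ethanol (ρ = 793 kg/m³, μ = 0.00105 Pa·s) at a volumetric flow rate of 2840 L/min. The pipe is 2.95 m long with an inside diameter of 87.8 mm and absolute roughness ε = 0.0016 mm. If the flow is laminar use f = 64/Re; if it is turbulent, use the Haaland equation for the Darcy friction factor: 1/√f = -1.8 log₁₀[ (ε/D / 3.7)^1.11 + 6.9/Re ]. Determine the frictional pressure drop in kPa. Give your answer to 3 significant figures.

ΔP ≈ 10.7 kPa

Q = 2840 L/min = 2840/60000 = 0.04733 m³/s.
Cross-sectional area A = πD²/4 = π(0.0878)²/4 = 0.006055 m²; mean velocity V = Q/A = 0.04733/0.006055 = 7.818 m/s.
Reynolds number Re = ρVD/μ = 793 · 7.818 · 0.0878 / 0.00105 = 5.184e+05.
Re > 4000 → turbulent. Relative roughness ε/D = 1.6e-06/0.0878 = 1.82e-05. Haaland: 1/√f = -1.8 log₁₀[(1.82e-05/3.7)^1.11 + 6.9/5.184e+05] = -1.8 log₁₀[1.28e-06 + 1.33e-05] = 8.704, so f = 0.0132.
Darcy-Weisbach: ΔP = f(L/D)(ρV²/2) = 0.0132·(2.95/0.0878)·(793·7.818²/2) = 0.0132·33.6·2.423e+04 = 1.075e+04 Pa.
ΔP = 1.075e+04 Pa = 10.7 kPa.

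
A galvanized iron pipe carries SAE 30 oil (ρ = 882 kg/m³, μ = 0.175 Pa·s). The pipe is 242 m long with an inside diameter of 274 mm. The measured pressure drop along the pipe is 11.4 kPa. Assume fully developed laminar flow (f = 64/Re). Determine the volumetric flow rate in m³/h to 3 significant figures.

For laminar flow, f = 64/Re with Re = ρVD/μ, so Darcy-Weisbach reduces to ΔP = 32μLV/D². Solving for V: V = ΔP·D²/(32μL) = 1.14e+04·(0.274)²/(32·0.175·242) = 0.6315 m/s.
Check: Re = ρVD/μ = 882·0.6315·0.274/0.175 = 872.1 < 2300, so the laminar assumption holds.
Q = V·A = 0.6315·(π/4·0.274²) = 0.03724 m³/s = 134 m³/h.

Q ≈ 134 m³/h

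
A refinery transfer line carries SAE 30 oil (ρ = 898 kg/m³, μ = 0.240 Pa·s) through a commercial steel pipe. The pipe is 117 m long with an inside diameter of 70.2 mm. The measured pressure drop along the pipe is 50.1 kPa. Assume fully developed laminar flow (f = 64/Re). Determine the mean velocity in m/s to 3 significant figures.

For laminar flow, f = 64/Re with Re = ρVD/μ, so Darcy-Weisbach reduces to ΔP = 32μLV/D². Solving for V: V = ΔP·D²/(32μL) = 5.01e+04·(0.0702)²/(32·0.24·117) = 0.2748 m/s.
Check: Re = ρVD/μ = 898·0.2748·0.0702/0.24 = 72.17 < 2300, so the laminar assumption holds.

V ≈ 0.275 m/s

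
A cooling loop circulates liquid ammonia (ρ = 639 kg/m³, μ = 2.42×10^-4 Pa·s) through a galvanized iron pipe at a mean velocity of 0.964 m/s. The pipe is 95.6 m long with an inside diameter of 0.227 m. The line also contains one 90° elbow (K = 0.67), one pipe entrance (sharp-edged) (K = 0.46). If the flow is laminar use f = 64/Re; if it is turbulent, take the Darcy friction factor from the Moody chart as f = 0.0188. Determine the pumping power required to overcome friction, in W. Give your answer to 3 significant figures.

Reynolds number Re = ρVD/μ = 639 · 0.964 · 0.227 / 0.000242 = 5.778e+05.
Re > 4000 → turbulent; use the Moody-chart value f = 0.0188.
Total minor-loss coefficient ΣK = 1·0.67 + 1·0.46 = 1.13.
ΔP = [f·L/D + ΣK]·(ρV²/2) = [0.0188·95.6/0.227 + 1.13]·(639·0.964²/2) = [7.918 + 1.13]·296.9 = 2686 Pa.
Q = V·A = 0.964·0.04047 = 0.03901 m³/s.
Pumping power P = QΔP = 0.03901·2686 = 104.8 W = 105 W.

P ≈ 105 W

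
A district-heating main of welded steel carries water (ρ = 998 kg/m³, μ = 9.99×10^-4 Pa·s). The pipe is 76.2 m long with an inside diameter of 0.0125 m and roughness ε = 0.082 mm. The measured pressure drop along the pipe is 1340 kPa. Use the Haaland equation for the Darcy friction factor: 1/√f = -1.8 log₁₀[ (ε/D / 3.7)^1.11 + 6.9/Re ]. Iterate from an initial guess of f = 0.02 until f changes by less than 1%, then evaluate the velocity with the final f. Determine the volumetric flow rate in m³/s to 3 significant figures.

Rearranging Darcy-Weisbach: V = √(2·ΔP·D/(f·L·ρ)). With ε/D = 8.2e-05/0.0125 = 0.00656, iterate starting from f = 0.02:
  f = 0.02 → V = √(2·1.34e+06·0.0125/(0.02·76.2·998)) = 4.693 m/s; Re = ρVD/μ = 5.861e+04; f → 0.0343
  f = 0.0343 → V = 3.584 m/s; Re = 4.475e+04; f → 0.03466
  f = 0.03466 → V = 3.565 m/s; Re = 4.452e+04; f → 0.03467
Converged (Δf/f < 1%). With the final f = 0.03467: V = √(2·1.34e+06·0.0125/(0.03467·76.2·998)) = 3.565 m/s.
Q = V·A = 3.565·(π/4·0.0125²) = 0.0004374 m³/s = 4.37×10^-4 m³/s.

Q ≈ 4.37×10^-4 m³/s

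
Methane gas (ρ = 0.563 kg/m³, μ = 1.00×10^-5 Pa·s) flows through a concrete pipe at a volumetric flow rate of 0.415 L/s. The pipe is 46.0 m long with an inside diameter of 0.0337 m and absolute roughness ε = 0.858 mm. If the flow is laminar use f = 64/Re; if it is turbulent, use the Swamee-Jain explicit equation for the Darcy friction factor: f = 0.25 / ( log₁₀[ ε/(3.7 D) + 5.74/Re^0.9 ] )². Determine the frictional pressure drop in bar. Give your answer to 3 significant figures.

ΔP ≈ 6.03×10^-5 bar

Q = 0.415 L/s = 0.415/1000 = 0.000415 m³/s.
Cross-sectional area A = πD²/4 = π(0.0337)²/4 = 0.000892 m²; mean velocity V = Q/A = 0.000415/0.000892 = 0.4653 m/s.
Reynolds number Re = ρVD/μ = 0.563 · 0.4653 · 0.0337 / 1e-05 = 882.7.
Re < 2300 → laminar flow, so f = 64/Re = 64/882.7 = 0.0725 (the turbulent correlation is not needed).
Darcy-Weisbach: ΔP = f(L/D)(ρV²/2) = 0.0725·(46/0.0337)·(0.563·0.4653²/2) = 0.0725·1365·0.06094 = 6.03 Pa.
ΔP = 6.03 Pa = 6.03×10^-5 bar.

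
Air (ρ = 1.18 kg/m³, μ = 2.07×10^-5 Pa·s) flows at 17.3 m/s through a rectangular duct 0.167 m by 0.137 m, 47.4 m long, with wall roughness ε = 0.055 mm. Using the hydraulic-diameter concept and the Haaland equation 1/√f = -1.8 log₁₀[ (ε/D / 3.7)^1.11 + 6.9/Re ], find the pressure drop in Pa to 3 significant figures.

Hydraulic diameter D_h = 4A/P = 4·(0.167·0.137)/(2·(0.167+0.137)) = 0.09152/0.608 = 0.1505 m.
Re = ρVD_h/μ = 1.18·17.3·0.1505/2.07e-05 = 1.484e+05.
ε/D_h = 5.5e-05/0.1505 = 0.000365; Haaland gives 1/√f = -1.8 log₁₀[3.58e-05+4.65e-05] = 7.352, so f = 0.0185.
ΔP = f(L/D_h)(ρV²/2) = 0.0185·47.4/0.1505·176.6 = 1029 Pa.

ΔP ≈ 1030 Pa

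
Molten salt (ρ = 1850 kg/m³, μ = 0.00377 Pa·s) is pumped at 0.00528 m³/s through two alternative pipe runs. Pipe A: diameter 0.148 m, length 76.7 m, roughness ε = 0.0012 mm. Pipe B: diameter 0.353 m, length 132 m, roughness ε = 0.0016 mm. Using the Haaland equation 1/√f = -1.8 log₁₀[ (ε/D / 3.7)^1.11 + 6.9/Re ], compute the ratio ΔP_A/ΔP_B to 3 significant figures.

Pipe A: V = Q/A = 0.00528/0.0172 = 0.3069 m/s; Re = 2.229e+04; ε/D = 8.11e-06; Haaland → f = 0.02507; ΔP_A = f(L/D)(ρV²/2) = 1132 Pa.
Pipe B: V = Q/A = 0.00528/0.09787 = 0.05395 m/s; Re = 9345; ε/D = 4.53e-06; Haaland → f = 0.03147; ΔP_B = f(L/D)(ρV²/2) = 31.69 Pa.
ΔP_A/ΔP_B = 1132/31.69 = 35.7.

ΔP_A/ΔP_B ≈ 35.7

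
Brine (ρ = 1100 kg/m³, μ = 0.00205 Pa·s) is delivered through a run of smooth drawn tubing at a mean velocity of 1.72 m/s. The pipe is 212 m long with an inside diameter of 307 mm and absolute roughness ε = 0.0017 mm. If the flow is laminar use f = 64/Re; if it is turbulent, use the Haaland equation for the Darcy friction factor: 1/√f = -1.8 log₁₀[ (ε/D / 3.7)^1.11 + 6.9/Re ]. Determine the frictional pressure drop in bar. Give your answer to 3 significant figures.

ΔP ≈ 0.163 bar

Reynolds number Re = ρVD/μ = 1100 · 1.72 · 0.307 / 0.00205 = 2.833e+05.
Re > 4000 → turbulent. Relative roughness ε/D = 1.7e-06/0.307 = 5.54e-06. Haaland: 1/√f = -1.8 log₁₀[(5.54e-06/3.7)^1.11 + 6.9/2.833e+05] = -1.8 log₁₀[3.42e-07 + 2.44e-05] = 8.293, so f = 0.01454.
Darcy-Weisbach: ΔP = f(L/D)(ρV²/2) = 0.01454·(212/0.307)·(1100·1.72²/2) = 0.01454·690.6·1627 = 1.634e+04 Pa.
ΔP = 1.634e+04 Pa = 0.163 bar.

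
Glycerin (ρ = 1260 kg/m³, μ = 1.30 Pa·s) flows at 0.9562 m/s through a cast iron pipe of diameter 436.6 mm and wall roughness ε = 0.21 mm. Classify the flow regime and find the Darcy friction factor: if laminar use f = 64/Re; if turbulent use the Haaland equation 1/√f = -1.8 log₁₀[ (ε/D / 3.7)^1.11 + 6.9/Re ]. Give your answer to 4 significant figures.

Re = ρVD/μ = 1260·0.9562·0.4366/1.3 = 404.6.
Re < 2300 → laminar, so f = 64/Re = 0.1582 (roughness is irrelevant in laminar flow).

f ≈ 0.1582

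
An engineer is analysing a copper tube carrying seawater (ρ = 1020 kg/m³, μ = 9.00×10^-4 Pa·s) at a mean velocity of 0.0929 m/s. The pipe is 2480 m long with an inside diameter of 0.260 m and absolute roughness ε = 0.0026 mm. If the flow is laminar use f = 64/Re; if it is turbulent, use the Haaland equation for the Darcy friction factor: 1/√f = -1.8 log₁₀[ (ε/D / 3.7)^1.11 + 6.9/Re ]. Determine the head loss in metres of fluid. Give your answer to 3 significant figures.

Reynolds number Re = ρVD/μ = 1020 · 0.0929 · 0.26 / 0.0009 = 2.737e+04.
Re > 4000 → turbulent. Relative roughness ε/D = 2.6e-06/0.26 = 1e-05. Haaland: 1/√f = -1.8 log₁₀[(1e-05/3.7)^1.11 + 6.9/2.737e+04] = -1.8 log₁₀[6.6e-07 + 0.000252] = 6.475, so f = 0.02385.
Darcy-Weisbach: ΔP = f(L/D)(ρV²/2) = 0.02385·(2480/0.26)·(1020·0.0929²/2) = 0.02385·9538·4.402 = 1001 Pa.
Head loss h_f = ΔP/(ρg) = 1001/(1020·9.81) = 0.100 m.

h_f ≈ 0.100 m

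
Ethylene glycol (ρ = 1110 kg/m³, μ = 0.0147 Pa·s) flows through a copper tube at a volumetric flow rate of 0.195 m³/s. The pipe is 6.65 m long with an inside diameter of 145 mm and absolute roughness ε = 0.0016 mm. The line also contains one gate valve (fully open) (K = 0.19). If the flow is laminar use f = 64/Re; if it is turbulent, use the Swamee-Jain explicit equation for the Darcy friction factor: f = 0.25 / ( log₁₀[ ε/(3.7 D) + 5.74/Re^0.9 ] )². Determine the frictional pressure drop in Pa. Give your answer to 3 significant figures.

ΔP ≈ 75100 Pa

Cross-sectional area A = πD²/4 = π(0.145)²/4 = 0.01651 m²; mean velocity V = Q/A = 0.195/0.01651 = 11.81 m/s.
Reynolds number Re = ρVD/μ = 1110 · 11.81 · 0.145 / 0.0147 = 1.293e+05.
Re > 4000 → turbulent. Relative roughness ε/D = 1.6e-06/0.145 = 1.1e-05. Swamee-Jain: f = 0.25/(log₁₀[1.1e-05/3.7 + 5.74/1.293e+05^0.9])² = 0.25/(log₁₀[2.98e-06 + 0.000144])² = 0.25/(-3.833)² = 0.01702.
Total minor-loss coefficient ΣK = 1·0.19 = 0.19.
ΔP = [f·L/D + ΣK]·(ρV²/2) = [0.01702·6.65/0.145 + 0.19]·(1110·11.81²/2) = [0.7806 + 0.19]·7.739e+04 = 7.512e+04 Pa.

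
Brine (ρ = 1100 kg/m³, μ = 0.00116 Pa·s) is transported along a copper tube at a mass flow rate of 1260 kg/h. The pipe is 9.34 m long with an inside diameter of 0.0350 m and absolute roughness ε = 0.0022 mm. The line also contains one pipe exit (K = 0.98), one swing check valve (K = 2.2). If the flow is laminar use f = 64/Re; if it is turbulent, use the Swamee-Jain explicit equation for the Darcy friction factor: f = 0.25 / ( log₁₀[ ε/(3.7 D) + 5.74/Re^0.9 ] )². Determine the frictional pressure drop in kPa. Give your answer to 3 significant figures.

ΔP ≈ 0.678 kPa

ṁ = 1260 kg/h = 1260/3600 = 0.35 kg/s.
A = πD²/4 = π(0.035)²/4 = 0.0009621 m²; mean velocity V = ṁ/(ρA) = 0.35/(1100 · 0.0009621) = 0.3307 m/s.
Reynolds number Re = ρVD/μ = 1100 · 0.3307 · 0.035 / 0.00116 = 1.098e+04.
Re > 4000 → turbulent. Relative roughness ε/D = 2.2e-06/0.035 = 6.29e-05. Swamee-Jain: f = 0.25/(log₁₀[6.29e-05/3.7 + 5.74/1.098e+04^0.9])² = 0.25/(log₁₀[1.7e-05 + 0.00133])² = 0.25/(-2.872)² = 0.03031.
Total minor-loss coefficient ΣK = 1·0.98 + 1·2.2 = 3.18.
ΔP = [f·L/D + ΣK]·(ρV²/2) = [0.03031·9.34/0.035 + 3.18]·(1100·0.3307²/2) = [8.088 + 3.18]·60.15 = 677.8 Pa.
ΔP = 677.8 Pa = 0.678 kPa.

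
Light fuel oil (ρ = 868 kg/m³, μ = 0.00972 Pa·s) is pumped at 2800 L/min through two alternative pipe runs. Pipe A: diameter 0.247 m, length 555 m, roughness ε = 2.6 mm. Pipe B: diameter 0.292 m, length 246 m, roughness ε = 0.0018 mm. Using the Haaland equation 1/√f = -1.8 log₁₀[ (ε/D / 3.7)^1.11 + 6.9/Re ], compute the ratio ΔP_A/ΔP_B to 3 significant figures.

Pipe A: V = Q/A = 0.04667/0.04792 = 0.9739 m/s; Re = 2.148e+04; ε/D = 0.0105; Haaland → f = 0.04107; ΔP_A = f(L/D)(ρV²/2) = 3.799e+04 Pa.
Pipe B: V = Q/A = 0.04667/0.06697 = 0.6969 m/s; Re = 1.817e+04; ε/D = 6.16e-06; Haaland → f = 0.02639; ΔP_B = f(L/D)(ρV²/2) = 4685 Pa.
ΔP_A/ΔP_B = 3.799e+04/4685 = 8.11.

ΔP_A/ΔP_B ≈ 8.11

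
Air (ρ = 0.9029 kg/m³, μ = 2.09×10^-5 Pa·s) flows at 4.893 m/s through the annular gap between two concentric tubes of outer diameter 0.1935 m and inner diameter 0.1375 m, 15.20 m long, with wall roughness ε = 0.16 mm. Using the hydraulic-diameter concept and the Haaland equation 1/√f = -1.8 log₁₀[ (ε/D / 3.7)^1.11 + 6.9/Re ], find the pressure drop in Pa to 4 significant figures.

Hydraulic diameter D_h = 4A/P = D_o - D_i = 0.1935 - 0.1375 = 0.056 m.
Re = ρVD_h/μ = 0.9029·4.893·0.056/2.09e-05 = 1.184e+04.
ε/D_h = 0.00016/0.056 = 0.00286; Haaland gives 1/√f = -1.8 log₁₀[0.000351+0.000583] = 5.453, so f = 0.03363.
ΔP = f(L/D_h)(ρV²/2) = 0.03363·15.2/0.056·10.81 = 98.65 Pa.

ΔP ≈ 98.65 Pa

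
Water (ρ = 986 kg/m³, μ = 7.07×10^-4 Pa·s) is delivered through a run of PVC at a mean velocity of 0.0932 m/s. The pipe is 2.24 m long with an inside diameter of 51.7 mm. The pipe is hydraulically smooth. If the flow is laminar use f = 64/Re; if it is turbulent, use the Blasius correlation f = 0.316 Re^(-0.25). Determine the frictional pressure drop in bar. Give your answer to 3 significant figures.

Reynolds number Re = ρVD/μ = 986 · 0.0932 · 0.0517 / 0.000707 = 6720.
Re > 4000 → turbulent. Smooth-pipe (Blasius): f = 0.316 Re^(-0.25) = 0.316/(6720)^0.25 = 0.0349.
Darcy-Weisbach: ΔP = f(L/D)(ρV²/2) = 0.0349·(2.24/0.0517)·(986·0.0932²/2) = 0.0349·43.33·4.282 = 6.476 Pa.
ΔP = 6.476 Pa = 6.48×10^-5 bar.

ΔP ≈ 6.48×10^-5 bar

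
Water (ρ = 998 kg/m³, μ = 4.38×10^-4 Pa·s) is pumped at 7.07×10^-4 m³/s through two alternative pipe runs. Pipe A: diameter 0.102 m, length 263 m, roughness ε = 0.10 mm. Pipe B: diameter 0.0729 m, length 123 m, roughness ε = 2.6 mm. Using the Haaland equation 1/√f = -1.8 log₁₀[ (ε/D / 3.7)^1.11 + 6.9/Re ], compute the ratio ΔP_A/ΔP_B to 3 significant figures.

Pipe A: V = Q/A = 0.000707/0.008171 = 0.08652 m/s; Re = 2.011e+04; ε/D = 0.00098; Haaland → f = 0.02756; ΔP_A = f(L/D)(ρV²/2) = 265.4 Pa.
Pipe B: V = Q/A = 0.000707/0.004174 = 0.1694 m/s; Re = 2.814e+04; ε/D = 0.0357; Haaland → f = 0.06264; ΔP_B = f(L/D)(ρV²/2) = 1513 Pa.
ΔP_A/ΔP_B = 265.4/1513 = 0.175.

ΔP_A/ΔP_B ≈ 0.175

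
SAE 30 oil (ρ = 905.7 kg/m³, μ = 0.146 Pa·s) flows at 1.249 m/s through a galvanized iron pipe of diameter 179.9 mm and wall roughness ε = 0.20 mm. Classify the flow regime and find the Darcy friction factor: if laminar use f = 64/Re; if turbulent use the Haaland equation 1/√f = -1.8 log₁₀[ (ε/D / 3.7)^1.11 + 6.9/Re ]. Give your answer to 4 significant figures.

Re = ρVD/μ = 905.7·1.249·0.1799/0.146 = 1394.
Re < 2300 → laminar, so f = 64/Re = 0.04592 (roughness is irrelevant in laminar flow).

f ≈ 0.04592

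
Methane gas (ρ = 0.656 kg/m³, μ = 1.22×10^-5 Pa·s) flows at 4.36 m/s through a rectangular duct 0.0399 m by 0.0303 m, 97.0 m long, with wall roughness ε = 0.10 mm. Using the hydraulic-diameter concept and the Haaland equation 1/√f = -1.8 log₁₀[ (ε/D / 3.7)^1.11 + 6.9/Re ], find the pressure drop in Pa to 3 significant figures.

Hydraulic diameter D_h = 4A/P = 4·(0.0399·0.0303)/(2·(0.0399+0.0303)) = 0.004836/0.1404 = 0.03444 m.
Re = ρVD_h/μ = 0.656·4.36·0.03444/1.22e-05 = 8075.
ε/D_h = 0.0001/0.03444 = 0.0029; Haaland gives 1/√f = -1.8 log₁₀[0.000357+0.000854] = 5.25, so f = 0.03628.
ΔP = f(L/D_h)(ρV²/2) = 0.03628·97/0.03444·6.235 = 637.1 Pa.

ΔP ≈ 637 Pa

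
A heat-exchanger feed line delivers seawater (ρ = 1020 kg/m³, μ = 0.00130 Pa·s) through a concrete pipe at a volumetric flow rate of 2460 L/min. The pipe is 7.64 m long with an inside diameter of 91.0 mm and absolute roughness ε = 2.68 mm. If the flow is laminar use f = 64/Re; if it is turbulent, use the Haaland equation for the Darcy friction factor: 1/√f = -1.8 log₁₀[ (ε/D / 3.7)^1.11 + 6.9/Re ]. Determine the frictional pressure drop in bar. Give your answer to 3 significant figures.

Q = 2460 L/min = 2460/60000 = 0.041 m³/s.
Cross-sectional area A = πD²/4 = π(0.091)²/4 = 0.006504 m²; mean velocity V = Q/A = 0.041/0.006504 = 6.304 m/s.
Reynolds number Re = ρVD/μ = 1020 · 6.304 · 0.091 / 0.0013 = 4.501e+05.
Re > 4000 → turbulent. Relative roughness ε/D = 0.00268/0.091 = 0.0295. Haaland: 1/√f = -1.8 log₁₀[(0.0295/3.7)^1.11 + 6.9/4.501e+05] = -1.8 log₁₀[0.00468 + 1.53e-05] = 4.191, so f = 0.05692.
Darcy-Weisbach: ΔP = f(L/D)(ρV²/2) = 0.05692·(7.64/0.091)·(1020·6.304²/2) = 0.05692·83.96·2.027e+04 = 9.685e+04 Pa.
ΔP = 9.685e+04 Pa = 0.969 bar.

ΔP ≈ 0.969 bar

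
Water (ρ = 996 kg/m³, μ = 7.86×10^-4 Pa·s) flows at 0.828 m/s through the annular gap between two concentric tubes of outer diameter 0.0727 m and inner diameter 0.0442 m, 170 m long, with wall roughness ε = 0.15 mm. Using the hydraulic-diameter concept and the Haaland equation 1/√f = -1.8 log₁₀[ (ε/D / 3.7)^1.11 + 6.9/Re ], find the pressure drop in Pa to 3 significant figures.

ΔP ≈ 68200 Pa

Hydraulic diameter D_h = 4A/P = D_o - D_i = 0.0727 - 0.0442 = 0.0285 m.
Re = ρVD_h/μ = 996·0.828·0.0285/0.000786 = 2.99e+04.
ε/D_h = 0.00015/0.0285 = 0.00526; Haaland gives 1/√f = -1.8 log₁₀[0.000692+0.000231] = 5.463, so f = 0.03351.
ΔP = f(L/D_h)(ρV²/2) = 0.03351·170/0.0285·341.4 = 6.823e+04 Pa.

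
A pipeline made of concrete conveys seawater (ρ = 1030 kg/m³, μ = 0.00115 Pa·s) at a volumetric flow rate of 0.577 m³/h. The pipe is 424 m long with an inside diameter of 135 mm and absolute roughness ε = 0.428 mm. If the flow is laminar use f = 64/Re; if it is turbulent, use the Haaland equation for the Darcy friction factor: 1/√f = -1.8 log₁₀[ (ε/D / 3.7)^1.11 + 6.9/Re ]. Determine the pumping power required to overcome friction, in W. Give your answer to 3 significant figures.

Q = 0.577 m³/h = 0.577/3600 = 0.0001603 m³/s.
Cross-sectional area A = πD²/4 = π(0.135)²/4 = 0.01431 m²; mean velocity V = Q/A = 0.0001603/0.01431 = 0.0112 m/s.
Reynolds number Re = ρVD/μ = 1030 · 0.0112 · 0.135 / 0.00115 = 1354.
Re < 2300 → laminar flow, so f = 64/Re = 64/1354 = 0.04727 (the turbulent correlation is not needed).
Darcy-Weisbach: ΔP = f(L/D)(ρV²/2) = 0.04727·(424/0.135)·(1030·0.0112²/2) = 0.04727·3141·0.06457 = 9.587 Pa.
Pumping power P = QΔP = 0.0001603·9.587 = 0.001537 W = 0.00154 W.

P ≈ 0.00154 W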